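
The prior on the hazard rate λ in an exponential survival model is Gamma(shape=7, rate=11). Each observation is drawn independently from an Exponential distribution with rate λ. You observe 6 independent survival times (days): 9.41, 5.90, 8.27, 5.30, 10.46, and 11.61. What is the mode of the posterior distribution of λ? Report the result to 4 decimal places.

λ̂_MAP = 0.1937

The Exponential(rate=λ) likelihood is ∝ λ^n e^(−λΣtᵢ). Here n = 6 and Σtᵢ = 9.41 + 5.90 + 8.27 + 5.30 + 10.46 + 11.61 = 50.95.
Posterior ∝ λ^6e^(−11λ) · λ^6e^(−50.95λ) = λ^12e^(−61.95λ), i.e. Gamma(13, 61.95).
Mode = (a−1)/b = 12/61.95 ≈ 0.1937.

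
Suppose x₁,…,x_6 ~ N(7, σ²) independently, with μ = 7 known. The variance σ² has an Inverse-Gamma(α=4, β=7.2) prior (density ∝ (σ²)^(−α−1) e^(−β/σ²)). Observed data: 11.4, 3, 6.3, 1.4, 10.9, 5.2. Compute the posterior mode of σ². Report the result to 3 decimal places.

Sum of squared deviations about the known mean: SS = (11.4−7)² + (3−7)² + (6.3−7)² + (1.4−7)² + (10.9−7)² + (5.2−7)² = 85.66.
The Normal likelihood contributes (σ²)^(−n/2) exp(−SS/(2σ²)), so the posterior is Inverse-Gamma(α + n/2, β + SS/2) = Inverse-Gamma(7, 50.03).
The mode of Inverse-Gamma(a, b) is b/(a+1) = 50.03/8 ≈ 6.254.

σ̂²_MAP = 6.254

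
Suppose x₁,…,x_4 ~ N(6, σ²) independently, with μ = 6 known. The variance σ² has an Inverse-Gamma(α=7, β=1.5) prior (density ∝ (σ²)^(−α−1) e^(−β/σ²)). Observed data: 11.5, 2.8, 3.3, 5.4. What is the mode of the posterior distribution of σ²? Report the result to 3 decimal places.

Sum of squared deviations about the known mean: SS = (11.5−6)² + (2.8−6)² + (3.3−6)² + (5.4−6)² = 48.14.
The Normal likelihood contributes (σ²)^(−n/2) exp(−SS/(2σ²)), so the posterior is Inverse-Gamma(α + n/2, β + SS/2) = Inverse-Gamma(9, 25.57).
The mode of Inverse-Gamma(a, b) is b/(a+1) = 25.57/10 ≈ 2.557.

σ̂²_MAP = 2.557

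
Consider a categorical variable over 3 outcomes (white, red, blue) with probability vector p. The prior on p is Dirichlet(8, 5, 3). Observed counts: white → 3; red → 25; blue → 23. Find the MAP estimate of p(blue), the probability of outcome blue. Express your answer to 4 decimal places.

The posterior is Dirichlet(αᵢ + nᵢ) = Dirichlet(11, 30, 26).
For a Dirichlet(a₁,…,a_K) with all aᵢ > 1, the mode has j-th component (aⱼ − 1)/(Σaᵢ − K).
Here Σaᵢ = 67 and K = 3, so p(blue) = (26 − 1)/(67 − 3) = 25/64 ≈ 0.3906.

MAP estimate of p(blue) = 0.3906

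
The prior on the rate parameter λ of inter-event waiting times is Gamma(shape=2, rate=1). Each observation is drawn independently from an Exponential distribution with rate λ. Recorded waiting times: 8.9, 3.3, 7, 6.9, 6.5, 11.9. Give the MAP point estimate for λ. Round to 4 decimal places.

λ̂_MAP = 0.1538

The Exponential(rate=λ) likelihood is ∝ λ^n e^(−λΣtᵢ). Here n = 6 and Σtᵢ = 8.9 + 3.3 + 7 + 6.9 + 6.5 + 11.9 = 44.5.
Posterior ∝ λe^(−1λ) · λ^6e^(−44.5λ) = λ^7e^(−45.5λ), i.e. Gamma(8, 45.5).
Mode = (a−1)/b = 7/45.5 ≈ 0.1538.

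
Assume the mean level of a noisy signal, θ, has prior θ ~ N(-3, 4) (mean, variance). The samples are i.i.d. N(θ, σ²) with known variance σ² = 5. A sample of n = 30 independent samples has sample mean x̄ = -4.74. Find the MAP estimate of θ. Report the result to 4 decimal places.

θ̂_MAP = -4.6704

n = 30, x̄ = -4.74.
For a Normal prior and Normal likelihood with known variance, the posterior is Normal; its mode equals its mean, the precision-weighted average.
Prior precision 1/σ₀² = 1/4 = 0.25; data precision n/σ² = 30/5 = 6.
θ̂ = (0.25·(-3) + 6·(-4.74)) / (0.25 + 6) = (-29.19)/6.25 = -4.6704.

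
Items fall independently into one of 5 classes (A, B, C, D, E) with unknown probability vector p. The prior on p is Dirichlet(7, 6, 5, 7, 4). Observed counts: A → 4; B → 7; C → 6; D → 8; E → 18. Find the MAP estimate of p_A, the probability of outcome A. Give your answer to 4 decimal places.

MAP estimate of p_A = 0.1493

The posterior is Dirichlet(αᵢ + nᵢ) = Dirichlet(11, 13, 11, 15, 22).
For a Dirichlet(a₁,…,a_K) with all aᵢ > 1, the mode has j-th component (aⱼ − 1)/(Σaᵢ − K).
Here Σaᵢ = 72 and K = 5, so p_A = (11 − 1)/(72 − 5) = 10/67 ≈ 0.1493.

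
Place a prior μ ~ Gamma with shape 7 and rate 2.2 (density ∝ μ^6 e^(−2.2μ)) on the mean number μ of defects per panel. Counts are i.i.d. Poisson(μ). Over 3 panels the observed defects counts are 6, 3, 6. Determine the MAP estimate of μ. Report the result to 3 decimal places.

Σxᵢ = 6+3+6 = 15, with n = 3.
Posterior ∝ μ^6e^(−2.2μ) · μ^15e^(−3μ) = μ^21e^(−5.2μ), i.e. Gamma(shape=22, rate=5.2).
The mode of a Gamma(a, b) with a ≥ 1 (shape–rate) is (a−1)/b = 21/5.2 ≈ 4.038.

μ̂_MAP = 4.038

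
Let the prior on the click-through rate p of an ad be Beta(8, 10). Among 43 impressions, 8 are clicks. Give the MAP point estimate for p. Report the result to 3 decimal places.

p̂_MAP = 0.254

Prior: Beta(8, 10).
Data: 8 successes in 43 trials. The binomial likelihood contributes p^8(1−p)^35, so the posterior is Beta(8+8, 10+35) = Beta(16, 45).
For Beta(a, b) with a, b > 1 the mode is (a−1)/(a+b−2) = 15/59 ≈ 0.254.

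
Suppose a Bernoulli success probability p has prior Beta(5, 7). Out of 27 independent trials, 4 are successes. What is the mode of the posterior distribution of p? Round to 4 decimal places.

p̂_MAP = 0.2162

Prior: Beta(5, 7).
Data: 4 successes in 27 trials. The binomial likelihood contributes p^4(1−p)^23, so the posterior is Beta(5+4, 7+23) = Beta(9, 30).
For Beta(a, b) with a, b > 1 the mode is (a−1)/(a+b−2) = 8/37 ≈ 0.2162.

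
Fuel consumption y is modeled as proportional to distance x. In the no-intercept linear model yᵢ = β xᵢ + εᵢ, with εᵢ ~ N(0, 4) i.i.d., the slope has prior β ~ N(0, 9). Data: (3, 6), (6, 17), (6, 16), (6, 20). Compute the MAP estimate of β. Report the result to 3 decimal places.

β̂_MAP = 2.861

log p(β | y) = −Σ(yᵢ − βxᵢ)²/(2·4) − β²/(2·9) + const.
Setting the derivative to zero: Σxᵢ(yᵢ − βxᵢ)/4 − β/9 = 0, so β = Σxᵢyᵢ / (Σxᵢ² + σ²/τ²).
Σxᵢyᵢ = 3·6 + 6·17 + 6·16 + 6·20 = 336; Σxᵢ² = 117; σ²/τ² = 4/9.
β̂_MAP = 336 / (117 + 4/9) = 336/(1057/9) = 432/151 ≈ 2.861.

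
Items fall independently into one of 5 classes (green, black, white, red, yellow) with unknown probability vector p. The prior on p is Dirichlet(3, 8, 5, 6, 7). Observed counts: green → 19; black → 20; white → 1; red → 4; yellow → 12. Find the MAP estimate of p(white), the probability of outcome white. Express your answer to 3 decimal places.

MAP estimate of p(white) = 0.063

The posterior is Dirichlet(αᵢ + nᵢ) = Dirichlet(22, 28, 6, 10, 19).
For a Dirichlet(a₁,…,a_K) with all aᵢ > 1, the mode has j-th component (aⱼ − 1)/(Σaᵢ − K).
Here Σaᵢ = 85 and K = 5, so p(white) = (6 − 1)/(85 − 5) = 5/80 ≈ 0.063.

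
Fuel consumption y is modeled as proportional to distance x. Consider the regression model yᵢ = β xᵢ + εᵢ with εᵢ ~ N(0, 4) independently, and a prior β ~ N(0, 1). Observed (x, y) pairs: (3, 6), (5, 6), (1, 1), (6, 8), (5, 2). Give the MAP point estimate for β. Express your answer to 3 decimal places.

β̂_MAP = 1.070

log p(β | y) = −Σ(yᵢ − βxᵢ)²/(2·4) − β²/(2·1) + const.
Setting the derivative to zero: Σxᵢ(yᵢ − βxᵢ)/4 − β/1 = 0, so β = Σxᵢyᵢ / (Σxᵢ² + σ²/τ²).
Σxᵢyᵢ = 3·6 + 5·6 + 1·1 + 6·8 + 5·2 = 107; Σxᵢ² = 96; σ²/τ² = 4.
β̂_MAP = 107 / (96 + 4) = 107/100 ≈ 1.070.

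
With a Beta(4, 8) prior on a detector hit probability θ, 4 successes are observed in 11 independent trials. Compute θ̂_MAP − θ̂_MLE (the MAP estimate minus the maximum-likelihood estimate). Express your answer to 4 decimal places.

Posterior is Beta(8, 15); MAP = (8−1)/(23−2) = 7/21 ≈ 0.33333.
MLE ignores the prior: θ̂_MLE = k/n = 4/11 ≈ 0.36364.
Difference = 7/21 − 4/11 = -1/33 ≈ -0.0303.

MAP − MLE = -0.0303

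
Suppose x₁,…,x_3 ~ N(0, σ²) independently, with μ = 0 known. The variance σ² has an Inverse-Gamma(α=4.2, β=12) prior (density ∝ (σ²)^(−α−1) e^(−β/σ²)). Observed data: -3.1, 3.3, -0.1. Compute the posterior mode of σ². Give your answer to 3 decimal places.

σ̂²_MAP = 3.322

Sum of squared deviations about the known mean: SS = (-3.1−0)² + (3.3−0)² + (-0.1−0)² = 20.51.
The Normal likelihood contributes (σ²)^(−n/2) exp(−SS/(2σ²)), so the posterior is Inverse-Gamma(α + n/2, β + SS/2) = Inverse-Gamma(5.7, 22.255).
The mode of Inverse-Gamma(a, b) is b/(a+1) = 22.255/6.7 ≈ 3.322.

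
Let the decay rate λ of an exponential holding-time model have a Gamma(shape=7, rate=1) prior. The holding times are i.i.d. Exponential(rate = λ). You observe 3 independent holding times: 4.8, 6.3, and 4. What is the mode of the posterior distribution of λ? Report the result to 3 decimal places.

The Exponential(rate=λ) likelihood is ∝ λ^n e^(−λΣtᵢ). Here n = 3 and Σtᵢ = 4.8 + 6.3 + 4 = 15.1.
Posterior ∝ λ^6e^(−1λ) · λ^3e^(−15.1λ) = λ^9e^(−16.1λ), i.e. Gamma(10, 16.1).
Mode = (a−1)/b = 9/16.1 ≈ 0.559.

λ̂_MAP = 0.559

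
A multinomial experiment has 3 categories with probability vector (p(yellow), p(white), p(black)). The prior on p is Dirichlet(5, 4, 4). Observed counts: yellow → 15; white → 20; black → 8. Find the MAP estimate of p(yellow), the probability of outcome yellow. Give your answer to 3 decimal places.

MAP estimate of p(yellow) = 0.358

The posterior is Dirichlet(αᵢ + nᵢ) = Dirichlet(20, 24, 12).
For a Dirichlet(a₁,…,a_K) with all aᵢ > 1, the mode has j-th component (aⱼ − 1)/(Σaᵢ − K).
Here Σaᵢ = 56 and K = 3, so p(yellow) = (20 − 1)/(56 − 3) = 19/53 ≈ 0.358.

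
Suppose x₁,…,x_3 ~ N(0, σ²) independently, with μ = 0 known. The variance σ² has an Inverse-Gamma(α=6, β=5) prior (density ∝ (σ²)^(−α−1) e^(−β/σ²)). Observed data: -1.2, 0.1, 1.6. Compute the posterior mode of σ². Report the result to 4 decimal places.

Sum of squared deviations about the known mean: SS = (-1.2−0)² + (0.1−0)² + (1.6−0)² = 4.01.
The Normal likelihood contributes (σ²)^(−n/2) exp(−SS/(2σ²)), so the posterior is Inverse-Gamma(α + n/2, β + SS/2) = Inverse-Gamma(7.5, 7.005).
The mode of Inverse-Gamma(a, b) is b/(a+1) = 7.005/8.5 ≈ 0.8241.

σ̂²_MAP = 0.8241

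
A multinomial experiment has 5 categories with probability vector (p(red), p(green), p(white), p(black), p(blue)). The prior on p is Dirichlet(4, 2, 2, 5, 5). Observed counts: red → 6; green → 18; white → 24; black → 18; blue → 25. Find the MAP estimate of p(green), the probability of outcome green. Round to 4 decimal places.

MAP estimate of p(green) = 0.1827

The posterior is Dirichlet(αᵢ + nᵢ) = Dirichlet(10, 20, 26, 23, 30).
For a Dirichlet(a₁,…,a_K) with all aᵢ > 1, the mode has j-th component (aⱼ − 1)/(Σaᵢ − K).
Here Σaᵢ = 109 and K = 5, so p(green) = (20 − 1)/(109 − 5) = 19/104 ≈ 0.1827.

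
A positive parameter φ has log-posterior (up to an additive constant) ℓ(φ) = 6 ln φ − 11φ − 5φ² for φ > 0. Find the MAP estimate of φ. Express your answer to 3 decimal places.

φ̂_MAP = 0.400

ℓ'(φ) = 6/φ − 11 − 10φ. Setting this to zero and multiplying by φ: 10φ² + 11φ − 6 = 0.
φ = (−11 + √(11² + 4·10·6)) / (2·10) = (−11 + √361) / 20 = (−11 + 19)/20 = 2/5.
ℓ''(φ) = −6/φ² − 10 < 0, confirming a maximum.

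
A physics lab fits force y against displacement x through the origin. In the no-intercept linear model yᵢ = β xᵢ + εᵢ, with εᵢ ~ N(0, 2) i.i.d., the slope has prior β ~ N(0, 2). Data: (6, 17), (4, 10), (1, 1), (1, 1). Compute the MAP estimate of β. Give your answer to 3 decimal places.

β̂_MAP = 2.618

log p(β | y) = −Σ(yᵢ − βxᵢ)²/(2·2) − β²/(2·2) + const.
Setting the derivative to zero: Σxᵢ(yᵢ − βxᵢ)/2 − β/2 = 0, so β = Σxᵢyᵢ / (Σxᵢ² + σ²/τ²).
Σxᵢyᵢ = 6·17 + 4·10 + 1·1 + 1·1 = 144; Σxᵢ² = 54; σ²/τ² = 1.
β̂_MAP = 144 / (54 + 1) = 144/55 ≈ 2.618.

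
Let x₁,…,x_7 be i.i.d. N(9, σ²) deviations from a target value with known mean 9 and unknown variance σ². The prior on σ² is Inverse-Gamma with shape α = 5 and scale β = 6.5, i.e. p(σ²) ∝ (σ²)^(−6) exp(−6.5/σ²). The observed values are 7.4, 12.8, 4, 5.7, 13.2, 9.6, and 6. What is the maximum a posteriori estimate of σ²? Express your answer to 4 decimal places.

Sum of squared deviations about the known mean: SS = (7.4−9)² + (12.8−9)² + (4−9)² + (5.7−9)² + (13.2−9)² + (9.6−9)² + (6−9)² = 79.89.
The Normal likelihood contributes (σ²)^(−n/2) exp(−SS/(2σ²)), so the posterior is Inverse-Gamma(α + n/2, β + SS/2) = Inverse-Gamma(8.5, 46.445).
The mode of Inverse-Gamma(a, b) is b/(a+1) = 46.445/9.5 ≈ 4.8889.

σ̂²_MAP = 4.8889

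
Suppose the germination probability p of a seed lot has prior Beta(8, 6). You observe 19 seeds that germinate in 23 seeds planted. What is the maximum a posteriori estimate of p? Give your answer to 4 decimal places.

Prior: Beta(8, 6).
Data: 19 successes in 23 trials. The binomial likelihood contributes p^19(1−p)^4, so the posterior is Beta(8+19, 6+4) = Beta(27, 10).
For Beta(a, b) with a, b > 1 the mode is (a−1)/(a+b−2) = 26/35 ≈ 0.7429.

p̂_MAP = 0.7429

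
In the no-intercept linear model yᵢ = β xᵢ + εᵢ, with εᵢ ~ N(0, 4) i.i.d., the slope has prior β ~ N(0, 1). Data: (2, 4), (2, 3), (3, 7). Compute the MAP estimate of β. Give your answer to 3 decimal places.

log p(β | y) = −Σ(yᵢ − βxᵢ)²/(2·4) − β²/(2·1) + const.
Setting the derivative to zero: Σxᵢ(yᵢ − βxᵢ)/4 − β/1 = 0, so β = Σxᵢyᵢ / (Σxᵢ² + σ²/τ²).
Σxᵢyᵢ = 2·4 + 2·3 + 3·7 = 35; Σxᵢ² = 17; σ²/τ² = 4.
β̂_MAP = 35 / (17 + 4) = 35/21 ≈ 1.667.

β̂_MAP = 1.667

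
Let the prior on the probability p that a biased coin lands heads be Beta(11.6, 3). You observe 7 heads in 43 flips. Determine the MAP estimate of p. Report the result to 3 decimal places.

Prior: Beta(11.6, 3).
Data: 7 successes in 43 trials. The binomial likelihood contributes p^7(1−p)^36, so the posterior is Beta(11.6+7, 3+36) = Beta(18.6, 39).
For Beta(a, b) with a, b > 1 the mode is (a−1)/(a+b−2) = 17.6/55.6 ≈ 0.317.

p̂_MAP = 0.317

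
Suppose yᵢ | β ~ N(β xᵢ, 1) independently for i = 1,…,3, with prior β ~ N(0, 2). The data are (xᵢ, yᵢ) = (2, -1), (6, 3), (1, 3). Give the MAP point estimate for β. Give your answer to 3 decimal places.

log p(β | y) = −Σ(yᵢ − βxᵢ)²/(2·1) − β²/(2·2) + const.
Setting the derivative to zero: Σxᵢ(yᵢ − βxᵢ)/1 − β/2 = 0, so β = Σxᵢyᵢ / (Σxᵢ² + σ²/τ²).
Σxᵢyᵢ = 2·(-1) + 6·3 + 1·3 = 19; Σxᵢ² = 41; σ²/τ² = 0.5.
β̂_MAP = 19 / (41 + 0.5) = 19/41.5 ≈ 0.458.

β̂_MAP = 0.458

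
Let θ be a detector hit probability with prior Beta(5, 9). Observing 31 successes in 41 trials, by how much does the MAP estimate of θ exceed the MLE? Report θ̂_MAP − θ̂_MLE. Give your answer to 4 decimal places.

Posterior is Beta(36, 19); MAP = (36−1)/(55−2) = 35/53 ≈ 0.66038.
MLE ignores the prior: θ̂_MLE = k/n = 31/41 ≈ 0.75610.
Difference = 35/53 − 31/41 = -208/2173 ≈ -0.0957.

MAP − MLE = -0.0957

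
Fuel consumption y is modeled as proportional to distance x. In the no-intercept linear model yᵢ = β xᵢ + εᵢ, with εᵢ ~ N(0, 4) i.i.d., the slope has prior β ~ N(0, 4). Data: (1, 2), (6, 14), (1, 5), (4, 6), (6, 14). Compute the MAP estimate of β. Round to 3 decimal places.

log p(β | y) = −Σ(yᵢ − βxᵢ)²/(2·4) − β²/(2·4) + const.
Setting the derivative to zero: Σxᵢ(yᵢ − βxᵢ)/4 − β/4 = 0, so β = Σxᵢyᵢ / (Σxᵢ² + σ²/τ²).
Σxᵢyᵢ = 1·2 + 6·14 + 1·5 + 4·6 + 6·14 = 199; Σxᵢ² = 90; σ²/τ² = 1.
β̂_MAP = 199 / (90 + 1) = 199/91 ≈ 2.187.

β̂_MAP = 2.187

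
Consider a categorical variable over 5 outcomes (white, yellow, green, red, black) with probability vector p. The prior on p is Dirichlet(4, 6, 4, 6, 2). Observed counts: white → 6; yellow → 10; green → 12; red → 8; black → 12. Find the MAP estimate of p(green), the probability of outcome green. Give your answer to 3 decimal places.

The posterior is Dirichlet(αᵢ + nᵢ) = Dirichlet(10, 16, 16, 14, 14).
For a Dirichlet(a₁,…,a_K) with all aᵢ > 1, the mode has j-th component (aⱼ − 1)/(Σaᵢ − K).
Here Σaᵢ = 70 and K = 5, so p(green) = (16 − 1)/(70 − 5) = 15/65 ≈ 0.231.

MAP estimate of p(green) = 0.231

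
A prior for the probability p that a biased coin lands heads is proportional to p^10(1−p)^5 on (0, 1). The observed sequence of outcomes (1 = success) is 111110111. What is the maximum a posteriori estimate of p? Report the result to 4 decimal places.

The prior density ∝ p^10(1−p)^5 is the kernel of Beta(11, 6).
Data: 8 successes in 9 trials (from the sequence). The binomial likelihood contributes p^8(1−p)^1, so the posterior is Beta(11+8, 6+1) = Beta(19, 7).
For Beta(a, b) with a, b > 1 the mode is (a−1)/(a+b−2) = 18/24 ≈ 0.7500.

p̂_MAP = 0.7500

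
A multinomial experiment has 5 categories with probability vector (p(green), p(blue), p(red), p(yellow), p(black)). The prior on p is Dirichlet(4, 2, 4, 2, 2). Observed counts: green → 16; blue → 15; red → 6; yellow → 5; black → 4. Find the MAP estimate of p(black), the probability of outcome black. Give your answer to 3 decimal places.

The posterior is Dirichlet(αᵢ + nᵢ) = Dirichlet(20, 17, 10, 7, 6).
For a Dirichlet(a₁,…,a_K) with all aᵢ > 1, the mode has j-th component (aⱼ − 1)/(Σaᵢ − K).
Here Σaᵢ = 60 and K = 5, so p(black) = (6 − 1)/(60 − 5) = 5/55 ≈ 0.091.

MAP estimate of p(black) = 0.091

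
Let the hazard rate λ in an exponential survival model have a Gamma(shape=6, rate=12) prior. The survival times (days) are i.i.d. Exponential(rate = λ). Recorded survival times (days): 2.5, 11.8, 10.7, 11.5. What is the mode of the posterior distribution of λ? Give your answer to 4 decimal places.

λ̂_MAP = 0.1856

The Exponential(rate=λ) likelihood is ∝ λ^n e^(−λΣtᵢ). Here n = 4 and Σtᵢ = 2.5 + 11.8 + 10.7 + 11.5 = 36.5.
Posterior ∝ λ^5e^(−12λ) · λ^4e^(−36.5λ) = λ^9e^(−48.5λ), i.e. Gamma(10, 48.5).
Mode = (a−1)/b = 9/48.5 ≈ 0.1856.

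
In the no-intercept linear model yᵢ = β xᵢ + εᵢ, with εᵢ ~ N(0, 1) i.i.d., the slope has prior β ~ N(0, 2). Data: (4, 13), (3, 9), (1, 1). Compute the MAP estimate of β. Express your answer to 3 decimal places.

β̂_MAP = 3.019

log p(β | y) = −Σ(yᵢ − βxᵢ)²/(2·1) − β²/(2·2) + const.
Setting the derivative to zero: Σxᵢ(yᵢ − βxᵢ)/1 − β/2 = 0, so β = Σxᵢyᵢ / (Σxᵢ² + σ²/τ²).
Σxᵢyᵢ = 4·13 + 3·9 + 1·1 = 80; Σxᵢ² = 26; σ²/τ² = 0.5.
β̂_MAP = 80 / (26 + 0.5) = 80/26.5 ≈ 3.019.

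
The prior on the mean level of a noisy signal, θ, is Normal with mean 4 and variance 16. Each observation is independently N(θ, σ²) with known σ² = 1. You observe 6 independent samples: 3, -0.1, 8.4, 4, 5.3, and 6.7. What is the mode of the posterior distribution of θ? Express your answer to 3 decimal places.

n = 6; x̄ = (3 + (-0.1) + 8.4 + 4 + 5.3 + 6.7)/6 = 27.3/6 = 4.55.
For a Normal prior and Normal likelihood with known variance, the posterior is Normal; its mode equals its mean, the precision-weighted average.
Prior precision 1/σ₀² = 1/16 = 0.0625; data precision n/σ² = 6/1 = 6.
θ̂ = (0.0625·4 + 6·4.55) / (0.0625 + 6) = 27.55/6.0625 = 2204/485 ≈ 4.544.

θ̂_MAP = 4.544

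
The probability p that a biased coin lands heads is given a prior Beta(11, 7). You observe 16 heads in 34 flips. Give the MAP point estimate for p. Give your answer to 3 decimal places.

p̂_MAP = 0.520

Prior: Beta(11, 7).
Data: 16 successes in 34 trials. The binomial likelihood contributes p^16(1−p)^18, so the posterior is Beta(11+16, 7+18) = Beta(27, 25).
For Beta(a, b) with a, b > 1 the mode is (a−1)/(a+b−2) = 26/50 ≈ 0.520.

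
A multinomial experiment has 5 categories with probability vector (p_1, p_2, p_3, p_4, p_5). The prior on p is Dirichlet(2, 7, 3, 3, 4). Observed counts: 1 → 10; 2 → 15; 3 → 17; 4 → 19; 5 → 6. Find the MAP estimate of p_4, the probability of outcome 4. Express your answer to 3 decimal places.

MAP estimate: 0.259

The posterior is Dirichlet(αᵢ + nᵢ) = Dirichlet(12, 22, 20, 22, 10).
For a Dirichlet(a₁,…,a_K) with all aᵢ > 1, the mode has j-th component (aⱼ − 1)/(Σaᵢ − K).
Here Σaᵢ = 86 and K = 5, so p_4 = (22 − 1)/(86 − 5) = 21/81 ≈ 0.259.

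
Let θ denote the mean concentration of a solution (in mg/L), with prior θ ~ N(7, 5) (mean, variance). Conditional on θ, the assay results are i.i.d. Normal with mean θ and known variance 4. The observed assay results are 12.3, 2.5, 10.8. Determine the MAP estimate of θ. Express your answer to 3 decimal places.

θ̂_MAP = 8.211

n = 3; x̄ = (12.3 + 2.5 + 10.8)/3 = 25.6/3 = 128/15 ≈ 8.5333.
For a Normal prior and Normal likelihood with known variance, the posterior is Normal; its mode equals its mean, the precision-weighted average.
Prior precision 1/σ₀² = 1/5 = 0.2; data precision n/σ² = 3/4 = 0.75.
θ̂ = (0.2·7 + 0.75·(128/15)) / (0.2 + 0.75) = 7.8/0.95 = 156/19 ≈ 8.211.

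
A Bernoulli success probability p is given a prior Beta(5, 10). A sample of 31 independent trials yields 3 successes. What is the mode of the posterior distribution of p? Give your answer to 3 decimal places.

p̂_MAP = 0.159

Prior: Beta(5, 10).
Data: 3 successes in 31 trials. The binomial likelihood contributes p^3(1−p)^28, so the posterior is Beta(5+3, 10+28) = Beta(8, 38).
For Beta(a, b) with a, b > 1 the mode is (a−1)/(a+b−2) = 7/44 ≈ 0.159.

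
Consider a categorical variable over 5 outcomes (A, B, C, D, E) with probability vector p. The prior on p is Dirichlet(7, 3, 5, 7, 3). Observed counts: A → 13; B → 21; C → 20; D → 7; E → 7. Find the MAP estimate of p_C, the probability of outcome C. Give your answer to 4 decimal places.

MAP estimate of p_C = 0.2727

The posterior is Dirichlet(αᵢ + nᵢ) = Dirichlet(20, 24, 25, 14, 10).
For a Dirichlet(a₁,…,a_K) with all aᵢ > 1, the mode has j-th component (aⱼ − 1)/(Σaᵢ − K).
Here Σaᵢ = 93 and K = 5, so p_C = (25 − 1)/(93 − 5) = 24/88 ≈ 0.2727.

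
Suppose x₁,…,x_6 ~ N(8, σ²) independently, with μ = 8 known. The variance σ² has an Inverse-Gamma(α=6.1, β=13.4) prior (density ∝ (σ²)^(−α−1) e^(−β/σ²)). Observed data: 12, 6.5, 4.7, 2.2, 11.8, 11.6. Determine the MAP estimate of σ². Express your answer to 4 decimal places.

σ̂²_MAP = 5.7911

Sum of squared deviations about the known mean: SS = (12−8)² + (6.5−8)² + (4.7−8)² + (2.2−8)² + (11.8−8)² + (11.6−8)² = 90.18.
The Normal likelihood contributes (σ²)^(−n/2) exp(−SS/(2σ²)), so the posterior is Inverse-Gamma(α + n/2, β + SS/2) = Inverse-Gamma(9.1, 58.49).
The mode of Inverse-Gamma(a, b) is b/(a+1) = 58.49/10.1 ≈ 5.7911.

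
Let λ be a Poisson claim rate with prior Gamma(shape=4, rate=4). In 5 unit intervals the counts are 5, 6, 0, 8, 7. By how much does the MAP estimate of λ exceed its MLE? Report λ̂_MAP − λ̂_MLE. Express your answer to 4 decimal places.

Σxᵢ = 26. Posterior is Gamma(30, 9); MAP = (30−1)/9 = 29/9 ≈ 3.22222.
MLE = x̄ = 26/5 ≈ 5.20000.
Difference = 29/9 − 26/5 = -89/45 ≈ -1.9778.

MAP − MLE = -1.9778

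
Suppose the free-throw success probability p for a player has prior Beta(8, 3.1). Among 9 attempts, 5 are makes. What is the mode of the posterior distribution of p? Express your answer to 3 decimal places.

p̂_MAP = 0.663

Prior: Beta(8, 3.1).
Data: 5 successes in 9 trials. The binomial likelihood contributes p^5(1−p)^4, so the posterior is Beta(8+5, 3.1+4) = Beta(13, 7.1).
For Beta(a, b) with a, b > 1 the mode is (a−1)/(a+b−2) = 12/18.1 ≈ 0.663.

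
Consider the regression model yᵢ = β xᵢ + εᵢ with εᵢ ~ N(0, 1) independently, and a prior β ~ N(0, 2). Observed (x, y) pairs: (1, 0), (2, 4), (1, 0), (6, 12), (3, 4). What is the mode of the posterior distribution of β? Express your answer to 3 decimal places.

β̂_MAP = 1.786

log p(β | y) = −Σ(yᵢ − βxᵢ)²/(2·1) − β²/(2·2) + const.
Setting the derivative to zero: Σxᵢ(yᵢ − βxᵢ)/1 − β/2 = 0, so β = Σxᵢyᵢ / (Σxᵢ² + σ²/τ²).
Σxᵢyᵢ = 1·0 + 2·4 + 1·0 + 6·12 + 3·4 = 92; Σxᵢ² = 51; σ²/τ² = 0.5.
β̂_MAP = 92 / (51 + 0.5) = 92/51.5 ≈ 1.786.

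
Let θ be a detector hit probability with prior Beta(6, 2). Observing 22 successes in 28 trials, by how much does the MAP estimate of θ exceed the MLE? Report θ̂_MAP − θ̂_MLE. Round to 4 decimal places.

Posterior is Beta(28, 8); MAP = (28−1)/(36−2) = 27/34 ≈ 0.79412.
MLE ignores the prior: θ̂_MLE = k/n = 22/28 ≈ 0.78571.
Difference = 27/34 − 22/28 = 1/119 ≈ 0.0084.

MAP − MLE = 0.0084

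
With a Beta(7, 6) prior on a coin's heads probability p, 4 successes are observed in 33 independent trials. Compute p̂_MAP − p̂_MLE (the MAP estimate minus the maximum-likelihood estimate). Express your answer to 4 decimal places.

Posterior is Beta(11, 35); MAP = (11−1)/(46−2) = 10/44 ≈ 0.22727.
MLE ignores the prior: p̂_MLE = k/n = 4/33 ≈ 0.12121.
Difference = 10/44 − 4/33 = 7/66 ≈ 0.1061.

MAP − MLE = 0.1061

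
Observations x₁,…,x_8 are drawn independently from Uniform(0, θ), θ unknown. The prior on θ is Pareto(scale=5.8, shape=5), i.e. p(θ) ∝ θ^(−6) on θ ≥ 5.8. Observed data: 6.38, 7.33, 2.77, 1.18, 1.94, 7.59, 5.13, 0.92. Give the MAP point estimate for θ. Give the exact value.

The Uniform(0, θ) likelihood is θ^(−n) for θ ≥ max(xᵢ), zero otherwise. Here max(xᵢ) = 7.59.
Posterior ∝ θ^(−6) · θ^(−8) = θ^(−14) on θ ≥ max(5.8, 7.59) = 7.59.
This density is strictly decreasing in θ, so the posterior mode lies at the lower boundary of the support.

θ̂_MAP = 7.59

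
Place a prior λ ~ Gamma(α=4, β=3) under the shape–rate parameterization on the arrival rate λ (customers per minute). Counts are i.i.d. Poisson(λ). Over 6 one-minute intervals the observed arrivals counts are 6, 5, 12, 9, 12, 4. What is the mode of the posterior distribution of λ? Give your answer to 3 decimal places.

Σxᵢ = 6+5+12+9+12+4 = 48, with n = 6.
Posterior ∝ λ^3e^(−3λ) · λ^48e^(−6λ) = λ^51e^(−9λ), i.e. Gamma(shape=52, rate=9).
The mode of a Gamma(a, b) with a ≥ 1 (shape–rate) is (a−1)/b = 51/9 ≈ 5.667.

λ̂_MAP = 5.667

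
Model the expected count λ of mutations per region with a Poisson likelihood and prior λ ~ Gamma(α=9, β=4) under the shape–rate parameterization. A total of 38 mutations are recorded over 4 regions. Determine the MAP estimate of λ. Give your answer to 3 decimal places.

λ̂_MAP = 5.750

Σxᵢ = 38, n = 4.
Posterior ∝ λ^8e^(−4λ) · λ^38e^(−4λ) = λ^46e^(−8λ), i.e. Gamma(shape=47, rate=8).
The mode of a Gamma(a, b) with a ≥ 1 (shape–rate) is (a−1)/b = 46/8 ≈ 5.750.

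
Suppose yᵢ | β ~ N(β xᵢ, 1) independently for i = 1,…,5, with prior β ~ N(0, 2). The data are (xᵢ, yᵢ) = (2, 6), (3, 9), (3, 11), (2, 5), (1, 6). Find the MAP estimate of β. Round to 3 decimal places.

log p(β | y) = −Σ(yᵢ − βxᵢ)²/(2·1) − β²/(2·2) + const.
Setting the derivative to zero: Σxᵢ(yᵢ − βxᵢ)/1 − β/2 = 0, so β = Σxᵢyᵢ / (Σxᵢ² + σ²/τ²).
Σxᵢyᵢ = 2·6 + 3·9 + 3·11 + 2·5 + 1·6 = 88; Σxᵢ² = 27; σ²/τ² = 0.5.
β̂_MAP = 88 / (27 + 0.5) = 88/27.5 ≈ 3.200.

β̂_MAP = 3.200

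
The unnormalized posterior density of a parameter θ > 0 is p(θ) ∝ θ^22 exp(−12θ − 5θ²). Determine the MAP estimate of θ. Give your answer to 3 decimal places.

ℓ'(θ) = 22/θ − 12 − 10θ. Setting this to zero and multiplying by θ: 10θ² + 12θ − 22 = 0.
θ = (−12 + √(12² + 4·10·22)) / (2·10) = (−12 + √1024) / 20 = (−12 + 32)/20 = 1.
ℓ''(θ) = −22/θ² − 10 < 0, confirming a maximum.

θ̂_MAP = 1.000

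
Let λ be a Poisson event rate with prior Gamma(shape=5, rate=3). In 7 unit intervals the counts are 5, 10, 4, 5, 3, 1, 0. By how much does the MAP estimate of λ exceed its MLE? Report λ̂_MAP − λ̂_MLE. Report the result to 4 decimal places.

Σxᵢ = 28. Posterior is Gamma(33, 10); MAP = (33−1)/10 = 32/10 ≈ 3.20000.
MLE = x̄ = 28/7 ≈ 4.00000.
Difference = 32/10 − 28/7 = -4/5 ≈ -0.8000.

MAP − MLE = -0.8000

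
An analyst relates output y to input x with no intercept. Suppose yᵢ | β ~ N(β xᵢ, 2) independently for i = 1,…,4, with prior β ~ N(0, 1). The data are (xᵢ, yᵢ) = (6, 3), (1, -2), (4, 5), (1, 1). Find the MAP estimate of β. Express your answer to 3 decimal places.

β̂_MAP = 0.661

log p(β | y) = −Σ(yᵢ − βxᵢ)²/(2·2) − β²/(2·1) + const.
Setting the derivative to zero: Σxᵢ(yᵢ − βxᵢ)/2 − β/1 = 0, so β = Σxᵢyᵢ / (Σxᵢ² + σ²/τ²).
Σxᵢyᵢ = 6·3 + 1·(-2) + 4·5 + 1·1 = 37; Σxᵢ² = 54; σ²/τ² = 2.
β̂_MAP = 37 / (54 + 2) = 37/56 ≈ 0.661.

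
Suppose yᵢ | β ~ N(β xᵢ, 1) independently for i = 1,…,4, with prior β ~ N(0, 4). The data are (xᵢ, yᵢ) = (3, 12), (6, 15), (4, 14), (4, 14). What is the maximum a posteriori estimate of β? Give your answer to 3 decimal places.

log p(β | y) = −Σ(yᵢ − βxᵢ)²/(2·1) − β²/(2·4) + const.
Setting the derivative to zero: Σxᵢ(yᵢ − βxᵢ)/1 − β/4 = 0, so β = Σxᵢyᵢ / (Σxᵢ² + σ²/τ²).
Σxᵢyᵢ = 3·12 + 6·15 + 4·14 + 4·14 = 238; Σxᵢ² = 77; σ²/τ² = 0.25.
β̂_MAP = 238 / (77 + 0.25) = 238/77.25 ≈ 3.081.

β̂_MAP = 3.081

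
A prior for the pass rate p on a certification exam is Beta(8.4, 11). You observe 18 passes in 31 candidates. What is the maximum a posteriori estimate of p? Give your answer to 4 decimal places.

p̂_MAP = 0.5248

Prior: Beta(8.4, 11).
Data: 18 successes in 31 trials. The binomial likelihood contributes p^18(1−p)^13, so the posterior is Beta(8.4+18, 11+13) = Beta(26.4, 24).
For Beta(a, b) with a, b > 1 the mode is (a−1)/(a+b−2) = 25.4/48.4 ≈ 0.5248.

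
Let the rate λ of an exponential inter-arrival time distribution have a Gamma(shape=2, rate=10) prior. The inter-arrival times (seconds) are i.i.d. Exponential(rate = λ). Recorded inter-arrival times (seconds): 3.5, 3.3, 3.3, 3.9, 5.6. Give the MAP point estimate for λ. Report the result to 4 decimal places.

λ̂_MAP = 0.2027

The Exponential(rate=λ) likelihood is ∝ λ^n e^(−λΣtᵢ). Here n = 5 and Σtᵢ = 3.5 + 3.3 + 3.3 + 3.9 + 5.6 = 19.6.
Posterior ∝ λe^(−10λ) · λ^5e^(−19.6λ) = λ^6e^(−29.6λ), i.e. Gamma(7, 29.6).
Mode = (a−1)/b = 6/29.6 ≈ 0.2027.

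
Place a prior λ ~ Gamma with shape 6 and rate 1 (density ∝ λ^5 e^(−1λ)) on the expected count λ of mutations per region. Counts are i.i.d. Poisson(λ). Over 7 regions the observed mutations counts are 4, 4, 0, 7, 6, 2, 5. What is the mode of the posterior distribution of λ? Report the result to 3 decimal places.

Σxᵢ = 4+4+0+7+6+2+5 = 28, with n = 7.
Posterior ∝ λ^5e^(−1λ) · λ^28e^(−7λ) = λ^33e^(−8λ), i.e. Gamma(shape=34, rate=8).
The mode of a Gamma(a, b) with a ≥ 1 (shape–rate) is (a−1)/b = 33/8 ≈ 4.125.

λ̂_MAP = 4.125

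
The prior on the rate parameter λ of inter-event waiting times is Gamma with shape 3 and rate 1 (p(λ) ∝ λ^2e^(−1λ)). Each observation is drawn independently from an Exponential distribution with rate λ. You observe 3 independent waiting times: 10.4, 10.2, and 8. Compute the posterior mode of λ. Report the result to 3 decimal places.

λ̂_MAP = 0.169

The Exponential(rate=λ) likelihood is ∝ λ^n e^(−λΣtᵢ). Here n = 3 and Σtᵢ = 10.4 + 10.2 + 8 = 28.6.
Posterior ∝ λ^2e^(−1λ) · λ^3e^(−28.6λ) = λ^5e^(−29.6λ), i.e. Gamma(6, 29.6).
Mode = (a−1)/b = 5/29.6 ≈ 0.169.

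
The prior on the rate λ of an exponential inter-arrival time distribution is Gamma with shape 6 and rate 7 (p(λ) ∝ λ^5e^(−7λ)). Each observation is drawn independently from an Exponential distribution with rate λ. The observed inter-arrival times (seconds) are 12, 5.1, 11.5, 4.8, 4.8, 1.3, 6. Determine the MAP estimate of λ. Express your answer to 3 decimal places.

λ̂_MAP = 0.229

The Exponential(rate=λ) likelihood is ∝ λ^n e^(−λΣtᵢ). Here n = 7 and Σtᵢ = 12 + 5.1 + 11.5 + 4.8 + 4.8 + 1.3 + 6 = 45.5.
Posterior ∝ λ^5e^(−7λ) · λ^7e^(−45.5λ) = λ^12e^(−52.5λ), i.e. Gamma(13, 52.5).
Mode = (a−1)/b = 12/52.5 ≈ 0.229.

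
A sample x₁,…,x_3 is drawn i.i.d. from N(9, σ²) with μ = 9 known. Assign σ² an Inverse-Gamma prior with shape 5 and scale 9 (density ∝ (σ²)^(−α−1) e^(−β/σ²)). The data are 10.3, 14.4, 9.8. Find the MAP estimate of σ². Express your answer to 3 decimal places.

σ̂²_MAP = 3.299

Sum of squared deviations about the known mean: SS = (10.3−9)² + (14.4−9)² + (9.8−9)² = 31.49.
The Normal likelihood contributes (σ²)^(−n/2) exp(−SS/(2σ²)), so the posterior is Inverse-Gamma(α + n/2, β + SS/2) = Inverse-Gamma(6.5, 24.745).
The mode of Inverse-Gamma(a, b) is b/(a+1) = 24.745/7.5 ≈ 3.299.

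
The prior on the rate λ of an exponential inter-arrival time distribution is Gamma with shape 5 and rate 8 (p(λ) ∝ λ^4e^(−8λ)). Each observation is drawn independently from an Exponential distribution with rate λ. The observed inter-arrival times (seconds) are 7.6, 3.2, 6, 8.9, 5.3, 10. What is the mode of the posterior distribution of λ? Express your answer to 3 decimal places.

λ̂_MAP = 0.204

The Exponential(rate=λ) likelihood is ∝ λ^n e^(−λΣtᵢ). Here n = 6 and Σtᵢ = 7.6 + 3.2 + 6 + 8.9 + 5.3 + 10 = 41.
Posterior ∝ λ^4e^(−8λ) · λ^6e^(−41λ) = λ^10e^(−49λ), i.e. Gamma(11, 49).
Mode = (a−1)/b = 10/49 ≈ 0.204.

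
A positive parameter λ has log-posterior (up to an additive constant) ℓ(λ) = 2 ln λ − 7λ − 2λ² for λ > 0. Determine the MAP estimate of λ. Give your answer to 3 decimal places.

λ̂_MAP = 0.250

ℓ'(λ) = 2/λ − 7 − 4λ. Setting this to zero and multiplying by λ: 4λ² + 7λ − 2 = 0.
λ = (−7 + √(7² + 4·4·2)) / (2·4) = (−7 + √81) / 8 = (−7 + 9)/8 = 1/4.
ℓ''(λ) = −2/λ² − 4 < 0, confirming a maximum.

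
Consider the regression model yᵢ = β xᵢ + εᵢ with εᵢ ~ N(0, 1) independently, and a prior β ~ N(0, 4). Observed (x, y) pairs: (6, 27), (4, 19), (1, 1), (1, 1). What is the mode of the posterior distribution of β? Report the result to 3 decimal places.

β̂_MAP = 4.424

log p(β | y) = −Σ(yᵢ − βxᵢ)²/(2·1) − β²/(2·4) + const.
Setting the derivative to zero: Σxᵢ(yᵢ − βxᵢ)/1 − β/4 = 0, so β = Σxᵢyᵢ / (Σxᵢ² + σ²/τ²).
Σxᵢyᵢ = 6·27 + 4·19 + 1·1 + 1·1 = 240; Σxᵢ² = 54; σ²/τ² = 0.25.
β̂_MAP = 240 / (54 + 0.25) = 240/54.25 ≈ 4.424.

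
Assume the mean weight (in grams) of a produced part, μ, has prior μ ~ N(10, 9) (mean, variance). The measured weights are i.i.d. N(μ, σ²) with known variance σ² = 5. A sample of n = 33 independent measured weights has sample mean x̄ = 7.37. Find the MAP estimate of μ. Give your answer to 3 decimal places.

n = 33, x̄ = 7.37.
For a Normal prior and Normal likelihood with known variance, the posterior is Normal; its mode equals its mean, the precision-weighted average.
Prior precision 1/σ₀² = 1/9; data precision n/σ² = 33/5 = 6.6.
μ̂ = ((1/9)·10 + 6.6·7.37) / (1/9 + 6.6) = (223889/4500)/(302/45) = 223889/30200 ≈ 7.414.

μ̂_MAP = 7.414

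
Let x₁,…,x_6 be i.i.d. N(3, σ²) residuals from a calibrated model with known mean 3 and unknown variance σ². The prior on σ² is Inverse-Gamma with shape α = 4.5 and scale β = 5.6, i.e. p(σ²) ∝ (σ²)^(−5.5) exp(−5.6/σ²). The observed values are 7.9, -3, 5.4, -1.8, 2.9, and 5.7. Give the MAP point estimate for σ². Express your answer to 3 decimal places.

σ̂²_MAP = 6.312

Sum of squared deviations about the known mean: SS = (7.9−3)² + (-3−3)² + (5.4−3)² + (-1.8−3)² + (2.9−3)² + (5.7−3)² = 96.11.
The Normal likelihood contributes (σ²)^(−n/2) exp(−SS/(2σ²)), so the posterior is Inverse-Gamma(α + n/2, β + SS/2) = Inverse-Gamma(7.5, 53.655).
The mode of Inverse-Gamma(a, b) is b/(a+1) = 53.655/8.5 ≈ 6.312.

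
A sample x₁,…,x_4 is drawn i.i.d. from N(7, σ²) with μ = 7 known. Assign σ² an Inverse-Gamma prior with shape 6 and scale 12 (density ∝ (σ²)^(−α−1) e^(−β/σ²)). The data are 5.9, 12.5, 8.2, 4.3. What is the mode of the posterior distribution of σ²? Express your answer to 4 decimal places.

σ̂²_MAP = 3.5661

Sum of squared deviations about the known mean: SS = (5.9−7)² + (12.5−7)² + (8.2−7)² + (4.3−7)² = 40.19.
The Normal likelihood contributes (σ²)^(−n/2) exp(−SS/(2σ²)), so the posterior is Inverse-Gamma(α + n/2, β + SS/2) = Inverse-Gamma(8, 32.095).
The mode of Inverse-Gamma(a, b) is b/(a+1) = 32.095/9 ≈ 3.5661.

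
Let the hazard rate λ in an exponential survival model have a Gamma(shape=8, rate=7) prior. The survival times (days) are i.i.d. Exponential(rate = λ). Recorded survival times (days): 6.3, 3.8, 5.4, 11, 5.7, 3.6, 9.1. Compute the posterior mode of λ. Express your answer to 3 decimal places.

The Exponential(rate=λ) likelihood is ∝ λ^n e^(−λΣtᵢ). Here n = 7 and Σtᵢ = 6.3 + 3.8 + 5.4 + 11 + 5.7 + 3.6 + 9.1 = 44.9.
Posterior ∝ λ^7e^(−7λ) · λ^7e^(−44.9λ) = λ^14e^(−51.9λ), i.e. Gamma(15, 51.9).
Mode = (a−1)/b = 14/51.9 ≈ 0.270.

λ̂_MAP = 0.270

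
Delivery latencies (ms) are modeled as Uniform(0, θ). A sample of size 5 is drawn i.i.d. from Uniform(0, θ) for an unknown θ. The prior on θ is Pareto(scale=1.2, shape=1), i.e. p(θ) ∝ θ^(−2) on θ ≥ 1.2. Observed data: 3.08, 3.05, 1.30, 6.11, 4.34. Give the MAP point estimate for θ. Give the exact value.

The Uniform(0, θ) likelihood is θ^(−n) for θ ≥ max(xᵢ), zero otherwise. Here max(xᵢ) = 6.11.
Posterior ∝ θ^(−2) · θ^(−5) = θ^(−7) on θ ≥ max(1.2, 6.11) = 6.11.
This density is strictly decreasing in θ, so the posterior mode lies at the lower boundary of the support.

θ̂_MAP = 6.11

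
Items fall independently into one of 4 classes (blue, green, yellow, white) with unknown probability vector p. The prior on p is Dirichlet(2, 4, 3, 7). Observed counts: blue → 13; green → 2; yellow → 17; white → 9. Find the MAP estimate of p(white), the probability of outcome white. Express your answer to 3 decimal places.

MAP estimate of p(white) = 0.283

The posterior is Dirichlet(αᵢ + nᵢ) = Dirichlet(15, 6, 20, 16).
For a Dirichlet(a₁,…,a_K) with all aᵢ > 1, the mode has j-th component (aⱼ − 1)/(Σaᵢ − K).
Here Σaᵢ = 57 and K = 4, so p(white) = (16 − 1)/(57 − 4) = 15/53 ≈ 0.283.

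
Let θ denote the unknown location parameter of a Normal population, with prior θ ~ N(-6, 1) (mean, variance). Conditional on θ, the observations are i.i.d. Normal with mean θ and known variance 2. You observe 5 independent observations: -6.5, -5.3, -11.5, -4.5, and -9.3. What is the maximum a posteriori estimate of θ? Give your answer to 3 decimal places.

n = 5; x̄ = ((-6.5) + (-5.3) + (-11.5) + (-4.5) + (-9.3))/5 = -37.1/5 = -7.42.
For a Normal prior and Normal likelihood with known variance, the posterior is Normal; its mode equals its mean, the precision-weighted average.
Prior precision 1/σ₀² = 1/1 = 1; data precision n/σ² = 5/2 = 2.5.
θ̂ = (1·(-6) + 2.5·(-7.42)) / (1 + 2.5) = (-24.55)/3.5 = -491/70 ≈ -7.014.

θ̂_MAP = -7.014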